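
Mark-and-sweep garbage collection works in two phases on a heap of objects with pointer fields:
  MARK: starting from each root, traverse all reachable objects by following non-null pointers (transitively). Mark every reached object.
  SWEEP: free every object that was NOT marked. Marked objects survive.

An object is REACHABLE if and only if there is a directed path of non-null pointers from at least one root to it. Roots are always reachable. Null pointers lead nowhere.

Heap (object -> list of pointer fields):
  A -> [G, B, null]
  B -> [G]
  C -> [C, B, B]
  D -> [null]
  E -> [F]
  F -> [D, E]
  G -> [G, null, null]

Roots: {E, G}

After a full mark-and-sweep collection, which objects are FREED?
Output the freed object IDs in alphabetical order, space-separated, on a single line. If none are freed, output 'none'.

Answer: A B C

Derivation:
Roots: E G
Mark E: refs=F, marked=E
Mark G: refs=G null null, marked=E G
Mark F: refs=D E, marked=E F G
Mark D: refs=null, marked=D E F G
Unmarked (collected): A B C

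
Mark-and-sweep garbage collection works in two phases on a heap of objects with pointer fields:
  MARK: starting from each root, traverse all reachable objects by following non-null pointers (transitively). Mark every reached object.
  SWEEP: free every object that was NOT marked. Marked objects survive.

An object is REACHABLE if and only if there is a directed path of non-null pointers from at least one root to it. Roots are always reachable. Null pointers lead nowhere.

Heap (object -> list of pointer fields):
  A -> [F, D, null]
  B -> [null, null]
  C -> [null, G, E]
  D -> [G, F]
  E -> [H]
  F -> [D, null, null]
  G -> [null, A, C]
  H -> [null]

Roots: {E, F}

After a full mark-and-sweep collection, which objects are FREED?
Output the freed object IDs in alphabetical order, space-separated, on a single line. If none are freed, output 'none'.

Roots: E F
Mark E: refs=H, marked=E
Mark F: refs=D null null, marked=E F
Mark H: refs=null, marked=E F H
Mark D: refs=G F, marked=D E F H
Mark G: refs=null A C, marked=D E F G H
Mark A: refs=F D null, marked=A D E F G H
Mark C: refs=null G E, marked=A C D E F G H
Unmarked (collected): B

Answer: B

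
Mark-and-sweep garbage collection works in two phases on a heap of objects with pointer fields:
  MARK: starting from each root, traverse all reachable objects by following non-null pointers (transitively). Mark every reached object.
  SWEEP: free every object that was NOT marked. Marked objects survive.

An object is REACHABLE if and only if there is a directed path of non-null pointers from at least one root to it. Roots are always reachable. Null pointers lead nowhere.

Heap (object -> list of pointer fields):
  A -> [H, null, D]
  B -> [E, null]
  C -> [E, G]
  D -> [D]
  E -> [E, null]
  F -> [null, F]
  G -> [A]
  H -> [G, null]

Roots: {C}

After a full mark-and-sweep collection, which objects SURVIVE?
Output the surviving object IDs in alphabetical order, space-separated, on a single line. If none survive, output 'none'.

Answer: A C D E G H

Derivation:
Roots: C
Mark C: refs=E G, marked=C
Mark E: refs=E null, marked=C E
Mark G: refs=A, marked=C E G
Mark A: refs=H null D, marked=A C E G
Mark H: refs=G null, marked=A C E G H
Mark D: refs=D, marked=A C D E G H
Unmarked (collected): B F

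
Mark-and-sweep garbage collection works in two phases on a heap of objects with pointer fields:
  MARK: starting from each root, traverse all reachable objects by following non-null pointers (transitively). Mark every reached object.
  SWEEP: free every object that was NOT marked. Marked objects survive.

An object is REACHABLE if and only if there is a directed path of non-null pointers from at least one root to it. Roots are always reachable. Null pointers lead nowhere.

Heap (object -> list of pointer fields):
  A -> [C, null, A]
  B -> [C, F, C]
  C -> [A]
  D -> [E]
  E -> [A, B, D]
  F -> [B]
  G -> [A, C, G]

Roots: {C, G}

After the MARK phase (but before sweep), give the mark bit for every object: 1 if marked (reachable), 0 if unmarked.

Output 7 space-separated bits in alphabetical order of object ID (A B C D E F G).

Answer: 1 0 1 0 0 0 1

Derivation:
Roots: C G
Mark C: refs=A, marked=C
Mark G: refs=A C G, marked=C G
Mark A: refs=C null A, marked=A C G
Unmarked (collected): B D E F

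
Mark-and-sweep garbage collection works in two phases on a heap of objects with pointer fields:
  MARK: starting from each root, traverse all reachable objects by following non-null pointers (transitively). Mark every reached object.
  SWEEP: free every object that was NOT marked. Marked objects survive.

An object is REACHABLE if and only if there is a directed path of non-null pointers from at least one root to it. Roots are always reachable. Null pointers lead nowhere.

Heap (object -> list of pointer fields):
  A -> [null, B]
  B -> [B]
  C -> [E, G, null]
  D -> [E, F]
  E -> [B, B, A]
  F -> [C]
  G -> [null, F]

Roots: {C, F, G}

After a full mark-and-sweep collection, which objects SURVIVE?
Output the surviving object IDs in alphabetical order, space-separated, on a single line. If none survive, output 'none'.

Answer: A B C E F G

Derivation:
Roots: C F G
Mark C: refs=E G null, marked=C
Mark F: refs=C, marked=C F
Mark G: refs=null F, marked=C F G
Mark E: refs=B B A, marked=C E F G
Mark B: refs=B, marked=B C E F G
Mark A: refs=null B, marked=A B C E F G
Unmarked (collected): D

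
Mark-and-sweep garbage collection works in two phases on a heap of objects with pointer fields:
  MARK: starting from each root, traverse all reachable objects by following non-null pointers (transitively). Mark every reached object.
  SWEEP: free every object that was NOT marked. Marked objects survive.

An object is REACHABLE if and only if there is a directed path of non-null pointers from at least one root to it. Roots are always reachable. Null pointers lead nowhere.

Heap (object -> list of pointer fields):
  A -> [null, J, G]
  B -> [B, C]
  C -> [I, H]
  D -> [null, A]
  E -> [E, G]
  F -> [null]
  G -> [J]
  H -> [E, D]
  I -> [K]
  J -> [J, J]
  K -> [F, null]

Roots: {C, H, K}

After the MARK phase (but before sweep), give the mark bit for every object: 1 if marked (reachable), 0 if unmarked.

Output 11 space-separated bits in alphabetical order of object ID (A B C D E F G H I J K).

Roots: C H K
Mark C: refs=I H, marked=C
Mark H: refs=E D, marked=C H
Mark K: refs=F null, marked=C H K
Mark I: refs=K, marked=C H I K
Mark E: refs=E G, marked=C E H I K
Mark D: refs=null A, marked=C D E H I K
Mark F: refs=null, marked=C D E F H I K
Mark G: refs=J, marked=C D E F G H I K
Mark A: refs=null J G, marked=A C D E F G H I K
Mark J: refs=J J, marked=A C D E F G H I J K
Unmarked (collected): B

Answer: 1 0 1 1 1 1 1 1 1 1 1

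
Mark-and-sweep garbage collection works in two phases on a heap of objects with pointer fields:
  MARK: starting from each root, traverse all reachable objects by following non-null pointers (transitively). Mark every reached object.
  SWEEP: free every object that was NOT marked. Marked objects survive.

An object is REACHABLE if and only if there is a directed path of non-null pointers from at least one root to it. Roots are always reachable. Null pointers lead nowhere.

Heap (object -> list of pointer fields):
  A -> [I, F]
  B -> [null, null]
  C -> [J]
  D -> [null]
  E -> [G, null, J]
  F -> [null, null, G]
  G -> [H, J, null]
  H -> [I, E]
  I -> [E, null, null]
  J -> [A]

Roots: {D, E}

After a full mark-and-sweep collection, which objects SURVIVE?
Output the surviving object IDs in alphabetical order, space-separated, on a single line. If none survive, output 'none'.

Answer: A D E F G H I J

Derivation:
Roots: D E
Mark D: refs=null, marked=D
Mark E: refs=G null J, marked=D E
Mark G: refs=H J null, marked=D E G
Mark J: refs=A, marked=D E G J
Mark H: refs=I E, marked=D E G H J
Mark A: refs=I F, marked=A D E G H J
Mark I: refs=E null null, marked=A D E G H I J
Mark F: refs=null null G, marked=A D E F G H I J
Unmarked (collected): B C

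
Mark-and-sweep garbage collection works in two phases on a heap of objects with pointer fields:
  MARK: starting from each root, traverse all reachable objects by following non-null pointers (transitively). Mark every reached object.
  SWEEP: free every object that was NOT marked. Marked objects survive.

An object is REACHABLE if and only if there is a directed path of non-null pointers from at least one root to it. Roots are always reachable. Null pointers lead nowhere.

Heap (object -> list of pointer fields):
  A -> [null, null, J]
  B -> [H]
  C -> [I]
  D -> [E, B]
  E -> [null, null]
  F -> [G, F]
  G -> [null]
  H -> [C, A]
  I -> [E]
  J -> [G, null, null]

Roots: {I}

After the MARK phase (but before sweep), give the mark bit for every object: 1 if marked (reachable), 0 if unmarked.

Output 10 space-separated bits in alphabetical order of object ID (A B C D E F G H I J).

Roots: I
Mark I: refs=E, marked=I
Mark E: refs=null null, marked=E I
Unmarked (collected): A B C D F G H J

Answer: 0 0 0 0 1 0 0 0 1 0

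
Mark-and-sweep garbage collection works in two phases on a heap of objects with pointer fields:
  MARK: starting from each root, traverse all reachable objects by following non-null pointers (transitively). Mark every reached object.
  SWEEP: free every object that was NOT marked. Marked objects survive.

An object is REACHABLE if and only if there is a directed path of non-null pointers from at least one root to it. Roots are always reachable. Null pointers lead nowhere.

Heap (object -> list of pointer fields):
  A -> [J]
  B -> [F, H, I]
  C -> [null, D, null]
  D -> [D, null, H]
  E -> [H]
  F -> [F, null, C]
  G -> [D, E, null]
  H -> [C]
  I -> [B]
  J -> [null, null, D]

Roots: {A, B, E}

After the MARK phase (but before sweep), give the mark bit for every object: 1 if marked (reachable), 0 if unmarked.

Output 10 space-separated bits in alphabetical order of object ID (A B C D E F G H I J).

Answer: 1 1 1 1 1 1 0 1 1 1

Derivation:
Roots: A B E
Mark A: refs=J, marked=A
Mark B: refs=F H I, marked=A B
Mark E: refs=H, marked=A B E
Mark J: refs=null null D, marked=A B E J
Mark F: refs=F null C, marked=A B E F J
Mark H: refs=C, marked=A B E F H J
Mark I: refs=B, marked=A B E F H I J
Mark D: refs=D null H, marked=A B D E F H I J
Mark C: refs=null D null, marked=A B C D E F H I J
Unmarked (collected): G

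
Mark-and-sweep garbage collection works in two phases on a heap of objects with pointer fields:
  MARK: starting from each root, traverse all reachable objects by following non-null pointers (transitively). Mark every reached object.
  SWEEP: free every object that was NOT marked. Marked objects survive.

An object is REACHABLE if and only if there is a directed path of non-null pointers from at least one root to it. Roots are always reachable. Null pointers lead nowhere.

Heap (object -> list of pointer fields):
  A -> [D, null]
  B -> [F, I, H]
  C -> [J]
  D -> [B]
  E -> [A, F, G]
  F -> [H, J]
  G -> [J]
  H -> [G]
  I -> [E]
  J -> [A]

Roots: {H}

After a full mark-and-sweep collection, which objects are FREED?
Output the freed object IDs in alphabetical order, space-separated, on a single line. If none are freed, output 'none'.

Answer: C

Derivation:
Roots: H
Mark H: refs=G, marked=H
Mark G: refs=J, marked=G H
Mark J: refs=A, marked=G H J
Mark A: refs=D null, marked=A G H J
Mark D: refs=B, marked=A D G H J
Mark B: refs=F I H, marked=A B D G H J
Mark F: refs=H J, marked=A B D F G H J
Mark I: refs=E, marked=A B D F G H I J
Mark E: refs=A F G, marked=A B D E F G H I J
Unmarked (collected): C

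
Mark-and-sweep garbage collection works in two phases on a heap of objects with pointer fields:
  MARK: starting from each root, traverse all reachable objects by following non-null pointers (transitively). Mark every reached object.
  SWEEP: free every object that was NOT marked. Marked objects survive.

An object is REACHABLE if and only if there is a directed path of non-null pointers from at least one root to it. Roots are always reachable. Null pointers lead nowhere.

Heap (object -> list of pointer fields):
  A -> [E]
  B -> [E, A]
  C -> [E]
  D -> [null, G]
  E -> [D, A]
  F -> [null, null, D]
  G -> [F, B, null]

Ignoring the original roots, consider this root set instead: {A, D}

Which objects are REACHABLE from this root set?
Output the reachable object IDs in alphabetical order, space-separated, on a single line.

Roots: A D
Mark A: refs=E, marked=A
Mark D: refs=null G, marked=A D
Mark E: refs=D A, marked=A D E
Mark G: refs=F B null, marked=A D E G
Mark F: refs=null null D, marked=A D E F G
Mark B: refs=E A, marked=A B D E F G
Unmarked (collected): C

Answer: A B D E F G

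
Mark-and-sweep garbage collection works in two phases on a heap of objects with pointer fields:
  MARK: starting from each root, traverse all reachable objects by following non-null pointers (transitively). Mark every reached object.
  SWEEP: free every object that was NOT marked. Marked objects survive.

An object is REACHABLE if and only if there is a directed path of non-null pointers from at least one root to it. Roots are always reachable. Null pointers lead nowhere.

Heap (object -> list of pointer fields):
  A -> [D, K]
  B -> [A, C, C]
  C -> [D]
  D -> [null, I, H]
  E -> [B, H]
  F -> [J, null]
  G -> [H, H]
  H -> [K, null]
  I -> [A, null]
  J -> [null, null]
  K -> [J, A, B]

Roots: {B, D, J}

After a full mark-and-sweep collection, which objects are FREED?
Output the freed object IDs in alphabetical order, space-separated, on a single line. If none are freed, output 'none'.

Answer: E F G

Derivation:
Roots: B D J
Mark B: refs=A C C, marked=B
Mark D: refs=null I H, marked=B D
Mark J: refs=null null, marked=B D J
Mark A: refs=D K, marked=A B D J
Mark C: refs=D, marked=A B C D J
Mark I: refs=A null, marked=A B C D I J
Mark H: refs=K null, marked=A B C D H I J
Mark K: refs=J A B, marked=A B C D H I J K
Unmarked (collected): E F G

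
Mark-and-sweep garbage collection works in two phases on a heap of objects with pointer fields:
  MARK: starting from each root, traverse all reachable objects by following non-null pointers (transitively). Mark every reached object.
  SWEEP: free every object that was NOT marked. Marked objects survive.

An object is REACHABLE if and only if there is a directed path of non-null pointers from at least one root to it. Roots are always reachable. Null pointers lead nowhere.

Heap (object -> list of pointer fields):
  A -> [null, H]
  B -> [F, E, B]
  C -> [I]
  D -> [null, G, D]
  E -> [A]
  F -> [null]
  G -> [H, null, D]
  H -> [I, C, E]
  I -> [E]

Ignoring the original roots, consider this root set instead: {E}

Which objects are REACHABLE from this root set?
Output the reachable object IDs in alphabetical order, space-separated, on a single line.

Roots: E
Mark E: refs=A, marked=E
Mark A: refs=null H, marked=A E
Mark H: refs=I C E, marked=A E H
Mark I: refs=E, marked=A E H I
Mark C: refs=I, marked=A C E H I
Unmarked (collected): B D F G

Answer: A C E H I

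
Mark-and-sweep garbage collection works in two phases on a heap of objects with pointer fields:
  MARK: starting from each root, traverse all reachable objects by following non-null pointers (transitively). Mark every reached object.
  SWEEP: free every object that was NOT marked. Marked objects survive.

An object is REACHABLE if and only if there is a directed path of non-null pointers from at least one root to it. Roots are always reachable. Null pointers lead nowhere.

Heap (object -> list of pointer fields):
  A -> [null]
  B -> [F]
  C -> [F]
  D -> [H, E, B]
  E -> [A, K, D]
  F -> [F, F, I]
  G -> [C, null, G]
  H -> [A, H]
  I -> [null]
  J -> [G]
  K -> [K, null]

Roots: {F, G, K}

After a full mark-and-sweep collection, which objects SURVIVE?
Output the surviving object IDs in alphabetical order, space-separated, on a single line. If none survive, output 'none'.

Answer: C F G I K

Derivation:
Roots: F G K
Mark F: refs=F F I, marked=F
Mark G: refs=C null G, marked=F G
Mark K: refs=K null, marked=F G K
Mark I: refs=null, marked=F G I K
Mark C: refs=F, marked=C F G I K
Unmarked (collected): A B D E H J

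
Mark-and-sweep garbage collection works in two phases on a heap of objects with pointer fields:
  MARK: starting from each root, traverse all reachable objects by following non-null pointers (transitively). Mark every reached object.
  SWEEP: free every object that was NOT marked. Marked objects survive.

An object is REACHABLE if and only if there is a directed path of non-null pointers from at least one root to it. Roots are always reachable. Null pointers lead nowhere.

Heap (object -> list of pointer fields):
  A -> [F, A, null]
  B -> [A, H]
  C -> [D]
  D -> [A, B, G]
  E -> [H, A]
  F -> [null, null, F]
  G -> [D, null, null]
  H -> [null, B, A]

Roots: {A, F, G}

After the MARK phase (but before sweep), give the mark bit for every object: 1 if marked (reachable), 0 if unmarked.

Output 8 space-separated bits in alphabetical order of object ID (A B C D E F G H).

Roots: A F G
Mark A: refs=F A null, marked=A
Mark F: refs=null null F, marked=A F
Mark G: refs=D null null, marked=A F G
Mark D: refs=A B G, marked=A D F G
Mark B: refs=A H, marked=A B D F G
Mark H: refs=null B A, marked=A B D F G H
Unmarked (collected): C E

Answer: 1 1 0 1 0 1 1 1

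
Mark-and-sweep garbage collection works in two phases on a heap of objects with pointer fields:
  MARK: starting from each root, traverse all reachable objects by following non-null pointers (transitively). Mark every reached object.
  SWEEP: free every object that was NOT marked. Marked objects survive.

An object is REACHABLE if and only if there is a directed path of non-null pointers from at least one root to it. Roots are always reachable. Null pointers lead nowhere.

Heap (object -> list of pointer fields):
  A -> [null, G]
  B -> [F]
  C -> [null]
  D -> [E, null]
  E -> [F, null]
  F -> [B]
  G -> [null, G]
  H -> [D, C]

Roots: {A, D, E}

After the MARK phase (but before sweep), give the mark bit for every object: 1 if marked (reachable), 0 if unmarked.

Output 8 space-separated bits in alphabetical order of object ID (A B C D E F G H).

Roots: A D E
Mark A: refs=null G, marked=A
Mark D: refs=E null, marked=A D
Mark E: refs=F null, marked=A D E
Mark G: refs=null G, marked=A D E G
Mark F: refs=B, marked=A D E F G
Mark B: refs=F, marked=A B D E F G
Unmarked (collected): C H

Answer: 1 1 0 1 1 1 1 0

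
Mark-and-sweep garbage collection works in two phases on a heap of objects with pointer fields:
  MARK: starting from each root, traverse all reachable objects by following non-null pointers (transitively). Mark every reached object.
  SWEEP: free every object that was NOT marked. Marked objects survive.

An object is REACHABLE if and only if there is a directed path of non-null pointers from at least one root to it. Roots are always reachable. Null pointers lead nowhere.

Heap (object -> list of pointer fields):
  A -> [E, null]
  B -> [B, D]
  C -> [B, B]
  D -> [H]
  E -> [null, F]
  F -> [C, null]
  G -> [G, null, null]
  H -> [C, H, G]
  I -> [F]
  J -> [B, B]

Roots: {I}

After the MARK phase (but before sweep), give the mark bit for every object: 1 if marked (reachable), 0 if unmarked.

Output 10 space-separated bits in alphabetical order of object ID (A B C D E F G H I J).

Answer: 0 1 1 1 0 1 1 1 1 0

Derivation:
Roots: I
Mark I: refs=F, marked=I
Mark F: refs=C null, marked=F I
Mark C: refs=B B, marked=C F I
Mark B: refs=B D, marked=B C F I
Mark D: refs=H, marked=B C D F I
Mark H: refs=C H G, marked=B C D F H I
Mark G: refs=G null null, marked=B C D F G H I
Unmarked (collected): A E J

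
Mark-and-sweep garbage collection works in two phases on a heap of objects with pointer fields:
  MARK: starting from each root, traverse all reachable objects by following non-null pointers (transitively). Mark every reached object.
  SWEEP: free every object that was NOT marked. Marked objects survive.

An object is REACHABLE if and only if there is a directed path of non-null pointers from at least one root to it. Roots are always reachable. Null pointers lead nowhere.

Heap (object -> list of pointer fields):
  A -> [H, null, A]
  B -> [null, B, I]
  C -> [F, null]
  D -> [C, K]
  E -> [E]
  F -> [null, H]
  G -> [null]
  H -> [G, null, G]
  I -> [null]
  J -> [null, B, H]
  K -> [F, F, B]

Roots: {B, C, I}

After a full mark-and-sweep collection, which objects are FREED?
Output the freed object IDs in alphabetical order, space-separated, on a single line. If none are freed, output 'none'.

Answer: A D E J K

Derivation:
Roots: B C I
Mark B: refs=null B I, marked=B
Mark C: refs=F null, marked=B C
Mark I: refs=null, marked=B C I
Mark F: refs=null H, marked=B C F I
Mark H: refs=G null G, marked=B C F H I
Mark G: refs=null, marked=B C F G H I
Unmarked (collected): A D E J K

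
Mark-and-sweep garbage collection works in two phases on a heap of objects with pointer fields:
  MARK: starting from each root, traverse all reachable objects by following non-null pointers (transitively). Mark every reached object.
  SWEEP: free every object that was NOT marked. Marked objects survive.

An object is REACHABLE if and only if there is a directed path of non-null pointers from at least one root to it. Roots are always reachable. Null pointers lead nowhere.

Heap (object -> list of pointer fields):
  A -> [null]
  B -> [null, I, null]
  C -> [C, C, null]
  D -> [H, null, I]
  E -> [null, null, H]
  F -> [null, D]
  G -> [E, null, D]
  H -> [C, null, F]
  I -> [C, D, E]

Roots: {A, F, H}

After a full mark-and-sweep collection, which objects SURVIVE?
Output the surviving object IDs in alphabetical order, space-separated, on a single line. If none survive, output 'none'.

Answer: A C D E F H I

Derivation:
Roots: A F H
Mark A: refs=null, marked=A
Mark F: refs=null D, marked=A F
Mark H: refs=C null F, marked=A F H
Mark D: refs=H null I, marked=A D F H
Mark C: refs=C C null, marked=A C D F H
Mark I: refs=C D E, marked=A C D F H I
Mark E: refs=null null H, marked=A C D E F H I
Unmarked (collected): B G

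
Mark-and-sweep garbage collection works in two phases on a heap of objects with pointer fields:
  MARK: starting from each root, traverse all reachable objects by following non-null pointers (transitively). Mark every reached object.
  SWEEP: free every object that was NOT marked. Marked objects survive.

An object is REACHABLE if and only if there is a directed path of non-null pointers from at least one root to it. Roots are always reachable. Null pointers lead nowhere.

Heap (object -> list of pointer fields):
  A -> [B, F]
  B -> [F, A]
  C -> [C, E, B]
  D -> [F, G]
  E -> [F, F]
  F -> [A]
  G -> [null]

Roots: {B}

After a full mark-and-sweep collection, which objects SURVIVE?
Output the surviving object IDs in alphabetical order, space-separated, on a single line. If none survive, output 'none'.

Roots: B
Mark B: refs=F A, marked=B
Mark F: refs=A, marked=B F
Mark A: refs=B F, marked=A B F
Unmarked (collected): C D E G

Answer: A B F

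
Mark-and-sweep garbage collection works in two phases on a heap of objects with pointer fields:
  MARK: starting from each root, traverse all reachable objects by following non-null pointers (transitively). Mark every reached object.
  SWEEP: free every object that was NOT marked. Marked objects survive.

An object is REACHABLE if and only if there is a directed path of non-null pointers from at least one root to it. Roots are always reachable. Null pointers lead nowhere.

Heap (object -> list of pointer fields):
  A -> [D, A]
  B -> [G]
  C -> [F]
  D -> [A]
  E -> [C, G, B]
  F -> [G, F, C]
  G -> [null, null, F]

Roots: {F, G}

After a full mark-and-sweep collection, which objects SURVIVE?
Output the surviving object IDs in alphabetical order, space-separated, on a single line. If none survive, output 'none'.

Answer: C F G

Derivation:
Roots: F G
Mark F: refs=G F C, marked=F
Mark G: refs=null null F, marked=F G
Mark C: refs=F, marked=C F G
Unmarked (collected): A B D E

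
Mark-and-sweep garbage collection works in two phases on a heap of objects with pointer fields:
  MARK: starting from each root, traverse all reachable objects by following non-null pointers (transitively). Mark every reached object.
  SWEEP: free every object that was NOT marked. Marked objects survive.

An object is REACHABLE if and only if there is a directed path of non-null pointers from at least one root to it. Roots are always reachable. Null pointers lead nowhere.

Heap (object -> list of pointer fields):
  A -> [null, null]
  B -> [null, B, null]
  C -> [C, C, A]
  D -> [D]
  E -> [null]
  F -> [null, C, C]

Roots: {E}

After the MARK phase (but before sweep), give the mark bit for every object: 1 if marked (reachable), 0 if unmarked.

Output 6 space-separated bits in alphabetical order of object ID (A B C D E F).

Answer: 0 0 0 0 1 0

Derivation:
Roots: E
Mark E: refs=null, marked=E
Unmarked (collected): A B C D F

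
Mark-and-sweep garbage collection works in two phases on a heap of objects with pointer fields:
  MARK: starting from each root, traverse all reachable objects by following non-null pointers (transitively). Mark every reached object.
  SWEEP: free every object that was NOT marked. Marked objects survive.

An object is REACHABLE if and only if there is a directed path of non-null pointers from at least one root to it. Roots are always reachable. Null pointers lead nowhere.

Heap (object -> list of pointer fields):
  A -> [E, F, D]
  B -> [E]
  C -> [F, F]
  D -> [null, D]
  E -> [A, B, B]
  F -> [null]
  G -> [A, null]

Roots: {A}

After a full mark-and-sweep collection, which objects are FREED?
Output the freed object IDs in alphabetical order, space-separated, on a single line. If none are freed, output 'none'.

Answer: C G

Derivation:
Roots: A
Mark A: refs=E F D, marked=A
Mark E: refs=A B B, marked=A E
Mark F: refs=null, marked=A E F
Mark D: refs=null D, marked=A D E F
Mark B: refs=E, marked=A B D E F
Unmarked (collected): C G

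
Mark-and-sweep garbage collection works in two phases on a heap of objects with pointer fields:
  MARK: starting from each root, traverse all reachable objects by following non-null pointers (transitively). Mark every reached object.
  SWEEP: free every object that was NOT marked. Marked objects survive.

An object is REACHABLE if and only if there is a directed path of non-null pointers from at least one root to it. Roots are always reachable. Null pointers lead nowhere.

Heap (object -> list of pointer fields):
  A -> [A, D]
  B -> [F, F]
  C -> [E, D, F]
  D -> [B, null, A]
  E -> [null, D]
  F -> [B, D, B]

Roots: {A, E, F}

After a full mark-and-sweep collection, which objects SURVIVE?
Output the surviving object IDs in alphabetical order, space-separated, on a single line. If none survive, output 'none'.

Answer: A B D E F

Derivation:
Roots: A E F
Mark A: refs=A D, marked=A
Mark E: refs=null D, marked=A E
Mark F: refs=B D B, marked=A E F
Mark D: refs=B null A, marked=A D E F
Mark B: refs=F F, marked=A B D E F
Unmarked (collected): C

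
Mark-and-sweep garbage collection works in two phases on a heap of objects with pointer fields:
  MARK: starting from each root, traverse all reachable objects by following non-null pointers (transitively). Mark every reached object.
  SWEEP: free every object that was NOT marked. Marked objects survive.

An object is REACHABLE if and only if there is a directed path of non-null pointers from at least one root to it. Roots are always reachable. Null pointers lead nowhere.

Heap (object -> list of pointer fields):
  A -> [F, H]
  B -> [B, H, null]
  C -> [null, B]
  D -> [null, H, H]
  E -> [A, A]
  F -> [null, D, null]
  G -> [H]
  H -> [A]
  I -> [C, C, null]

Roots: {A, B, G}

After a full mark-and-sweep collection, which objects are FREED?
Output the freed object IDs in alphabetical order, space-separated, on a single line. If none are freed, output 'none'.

Roots: A B G
Mark A: refs=F H, marked=A
Mark B: refs=B H null, marked=A B
Mark G: refs=H, marked=A B G
Mark F: refs=null D null, marked=A B F G
Mark H: refs=A, marked=A B F G H
Mark D: refs=null H H, marked=A B D F G H
Unmarked (collected): C E I

Answer: C E I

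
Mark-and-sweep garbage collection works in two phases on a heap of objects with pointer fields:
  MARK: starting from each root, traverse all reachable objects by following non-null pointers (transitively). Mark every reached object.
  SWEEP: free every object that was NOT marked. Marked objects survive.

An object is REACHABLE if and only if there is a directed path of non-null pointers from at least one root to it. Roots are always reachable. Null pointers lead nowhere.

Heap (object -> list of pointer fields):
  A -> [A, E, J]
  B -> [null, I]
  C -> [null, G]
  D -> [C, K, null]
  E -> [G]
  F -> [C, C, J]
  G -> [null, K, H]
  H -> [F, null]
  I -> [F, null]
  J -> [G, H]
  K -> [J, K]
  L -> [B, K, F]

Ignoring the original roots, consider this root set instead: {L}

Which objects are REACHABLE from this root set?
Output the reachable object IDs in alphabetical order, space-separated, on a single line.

Answer: B C F G H I J K L

Derivation:
Roots: L
Mark L: refs=B K F, marked=L
Mark B: refs=null I, marked=B L
Mark K: refs=J K, marked=B K L
Mark F: refs=C C J, marked=B F K L
Mark I: refs=F null, marked=B F I K L
Mark J: refs=G H, marked=B F I J K L
Mark C: refs=null G, marked=B C F I J K L
Mark G: refs=null K H, marked=B C F G I J K L
Mark H: refs=F null, marked=B C F G H I J K L
Unmarked (collected): A D E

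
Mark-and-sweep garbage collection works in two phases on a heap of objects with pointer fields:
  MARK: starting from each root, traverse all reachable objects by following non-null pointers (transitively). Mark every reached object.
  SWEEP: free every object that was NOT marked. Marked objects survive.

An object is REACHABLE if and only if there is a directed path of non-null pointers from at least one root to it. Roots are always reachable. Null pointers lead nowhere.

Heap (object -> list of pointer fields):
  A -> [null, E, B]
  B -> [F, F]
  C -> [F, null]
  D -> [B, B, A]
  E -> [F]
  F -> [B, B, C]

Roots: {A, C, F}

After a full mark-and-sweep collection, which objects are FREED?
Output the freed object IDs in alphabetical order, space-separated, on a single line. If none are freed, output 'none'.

Roots: A C F
Mark A: refs=null E B, marked=A
Mark C: refs=F null, marked=A C
Mark F: refs=B B C, marked=A C F
Mark E: refs=F, marked=A C E F
Mark B: refs=F F, marked=A B C E F
Unmarked (collected): D

Answer: D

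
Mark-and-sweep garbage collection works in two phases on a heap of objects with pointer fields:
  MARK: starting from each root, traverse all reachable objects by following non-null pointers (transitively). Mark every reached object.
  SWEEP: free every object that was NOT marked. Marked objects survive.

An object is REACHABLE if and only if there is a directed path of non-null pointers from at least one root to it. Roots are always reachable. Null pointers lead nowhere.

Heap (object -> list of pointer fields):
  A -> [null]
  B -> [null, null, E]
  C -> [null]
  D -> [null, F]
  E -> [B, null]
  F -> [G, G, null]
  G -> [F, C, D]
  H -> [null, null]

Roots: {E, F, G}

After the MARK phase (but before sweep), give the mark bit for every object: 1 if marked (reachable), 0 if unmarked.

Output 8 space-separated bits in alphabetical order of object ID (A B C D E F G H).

Roots: E F G
Mark E: refs=B null, marked=E
Mark F: refs=G G null, marked=E F
Mark G: refs=F C D, marked=E F G
Mark B: refs=null null E, marked=B E F G
Mark C: refs=null, marked=B C E F G
Mark D: refs=null F, marked=B C D E F G
Unmarked (collected): A H

Answer: 0 1 1 1 1 1 1 0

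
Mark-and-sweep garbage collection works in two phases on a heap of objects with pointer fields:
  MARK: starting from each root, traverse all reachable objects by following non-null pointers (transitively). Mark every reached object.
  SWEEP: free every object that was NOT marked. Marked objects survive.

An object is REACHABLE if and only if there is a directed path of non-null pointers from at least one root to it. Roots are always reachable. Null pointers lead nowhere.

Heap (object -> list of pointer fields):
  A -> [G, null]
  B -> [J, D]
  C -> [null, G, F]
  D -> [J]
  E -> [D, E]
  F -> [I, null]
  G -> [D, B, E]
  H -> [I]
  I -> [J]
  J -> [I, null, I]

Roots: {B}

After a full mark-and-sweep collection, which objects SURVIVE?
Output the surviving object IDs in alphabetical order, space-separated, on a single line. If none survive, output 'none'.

Roots: B
Mark B: refs=J D, marked=B
Mark J: refs=I null I, marked=B J
Mark D: refs=J, marked=B D J
Mark I: refs=J, marked=B D I J
Unmarked (collected): A C E F G H

Answer: B D I J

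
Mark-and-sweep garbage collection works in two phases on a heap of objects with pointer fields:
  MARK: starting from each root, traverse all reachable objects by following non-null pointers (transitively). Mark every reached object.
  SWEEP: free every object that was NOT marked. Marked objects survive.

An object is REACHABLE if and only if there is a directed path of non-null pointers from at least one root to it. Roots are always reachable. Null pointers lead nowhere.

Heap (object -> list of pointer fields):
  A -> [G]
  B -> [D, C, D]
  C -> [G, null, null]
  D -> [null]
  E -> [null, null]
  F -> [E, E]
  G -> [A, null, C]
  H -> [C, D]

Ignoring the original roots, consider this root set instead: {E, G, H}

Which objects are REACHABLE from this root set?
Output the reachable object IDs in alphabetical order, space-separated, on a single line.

Answer: A C D E G H

Derivation:
Roots: E G H
Mark E: refs=null null, marked=E
Mark G: refs=A null C, marked=E G
Mark H: refs=C D, marked=E G H
Mark A: refs=G, marked=A E G H
Mark C: refs=G null null, marked=A C E G H
Mark D: refs=null, marked=A C D E G H
Unmarked (collected): B F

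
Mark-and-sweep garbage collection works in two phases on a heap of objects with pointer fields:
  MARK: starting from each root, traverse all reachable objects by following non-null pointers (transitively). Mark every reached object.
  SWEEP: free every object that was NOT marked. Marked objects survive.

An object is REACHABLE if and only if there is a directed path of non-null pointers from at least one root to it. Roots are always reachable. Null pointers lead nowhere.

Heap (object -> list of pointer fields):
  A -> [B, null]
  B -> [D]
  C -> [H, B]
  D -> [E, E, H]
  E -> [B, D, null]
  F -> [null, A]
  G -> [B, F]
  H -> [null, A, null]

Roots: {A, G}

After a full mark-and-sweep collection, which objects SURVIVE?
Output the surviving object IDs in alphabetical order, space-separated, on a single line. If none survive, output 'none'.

Roots: A G
Mark A: refs=B null, marked=A
Mark G: refs=B F, marked=A G
Mark B: refs=D, marked=A B G
Mark F: refs=null A, marked=A B F G
Mark D: refs=E E H, marked=A B D F G
Mark E: refs=B D null, marked=A B D E F G
Mark H: refs=null A null, marked=A B D E F G H
Unmarked (collected): C

Answer: A B D E F G H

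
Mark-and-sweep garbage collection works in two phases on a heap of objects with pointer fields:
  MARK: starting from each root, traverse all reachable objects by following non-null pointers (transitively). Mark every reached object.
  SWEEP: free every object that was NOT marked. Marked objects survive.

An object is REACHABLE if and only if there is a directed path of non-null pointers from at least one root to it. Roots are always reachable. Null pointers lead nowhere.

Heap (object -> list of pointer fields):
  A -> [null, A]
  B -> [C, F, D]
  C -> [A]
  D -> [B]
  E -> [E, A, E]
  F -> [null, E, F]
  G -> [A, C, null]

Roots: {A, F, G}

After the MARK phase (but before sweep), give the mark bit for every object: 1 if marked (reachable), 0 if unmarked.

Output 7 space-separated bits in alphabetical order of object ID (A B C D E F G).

Roots: A F G
Mark A: refs=null A, marked=A
Mark F: refs=null E F, marked=A F
Mark G: refs=A C null, marked=A F G
Mark E: refs=E A E, marked=A E F G
Mark C: refs=A, marked=A C E F G
Unmarked (collected): B D

Answer: 1 0 1 0 1 1 1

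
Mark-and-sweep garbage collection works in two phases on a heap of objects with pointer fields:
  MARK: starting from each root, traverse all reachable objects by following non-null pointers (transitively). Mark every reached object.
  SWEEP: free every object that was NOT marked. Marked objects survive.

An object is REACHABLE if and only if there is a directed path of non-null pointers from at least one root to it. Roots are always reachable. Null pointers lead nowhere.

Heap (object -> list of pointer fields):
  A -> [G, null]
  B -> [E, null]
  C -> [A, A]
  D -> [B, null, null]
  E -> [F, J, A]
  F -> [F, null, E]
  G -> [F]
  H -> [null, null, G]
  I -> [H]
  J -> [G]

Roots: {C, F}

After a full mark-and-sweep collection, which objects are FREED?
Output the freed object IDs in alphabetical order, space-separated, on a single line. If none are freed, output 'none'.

Roots: C F
Mark C: refs=A A, marked=C
Mark F: refs=F null E, marked=C F
Mark A: refs=G null, marked=A C F
Mark E: refs=F J A, marked=A C E F
Mark G: refs=F, marked=A C E F G
Mark J: refs=G, marked=A C E F G J
Unmarked (collected): B D H I

Answer: B D H I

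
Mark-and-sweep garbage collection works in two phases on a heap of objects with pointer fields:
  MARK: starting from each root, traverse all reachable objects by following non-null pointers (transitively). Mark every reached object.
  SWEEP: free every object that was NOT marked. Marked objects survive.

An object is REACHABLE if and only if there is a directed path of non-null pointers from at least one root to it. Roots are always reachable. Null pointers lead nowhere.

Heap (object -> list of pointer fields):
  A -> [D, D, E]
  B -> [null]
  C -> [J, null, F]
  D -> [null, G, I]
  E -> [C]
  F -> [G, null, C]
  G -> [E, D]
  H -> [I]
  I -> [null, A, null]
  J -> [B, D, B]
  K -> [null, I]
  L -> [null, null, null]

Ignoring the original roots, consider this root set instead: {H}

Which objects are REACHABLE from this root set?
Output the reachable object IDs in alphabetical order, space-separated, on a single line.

Answer: A B C D E F G H I J

Derivation:
Roots: H
Mark H: refs=I, marked=H
Mark I: refs=null A null, marked=H I
Mark A: refs=D D E, marked=A H I
Mark D: refs=null G I, marked=A D H I
Mark E: refs=C, marked=A D E H I
Mark G: refs=E D, marked=A D E G H I
Mark C: refs=J null F, marked=A C D E G H I
Mark J: refs=B D B, marked=A C D E G H I J
Mark F: refs=G null C, marked=A C D E F G H I J
Mark B: refs=null, marked=A B C D E F G H I J
Unmarked (collected): K L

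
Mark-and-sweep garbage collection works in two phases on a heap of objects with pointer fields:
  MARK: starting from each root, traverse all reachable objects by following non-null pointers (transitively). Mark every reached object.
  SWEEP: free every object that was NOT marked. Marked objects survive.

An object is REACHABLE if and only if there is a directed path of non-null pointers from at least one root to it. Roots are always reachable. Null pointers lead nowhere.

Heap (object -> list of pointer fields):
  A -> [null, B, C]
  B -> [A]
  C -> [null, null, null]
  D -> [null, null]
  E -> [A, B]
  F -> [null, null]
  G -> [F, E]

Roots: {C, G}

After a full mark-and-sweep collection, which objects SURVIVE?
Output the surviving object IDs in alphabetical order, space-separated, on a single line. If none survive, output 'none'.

Roots: C G
Mark C: refs=null null null, marked=C
Mark G: refs=F E, marked=C G
Mark F: refs=null null, marked=C F G
Mark E: refs=A B, marked=C E F G
Mark A: refs=null B C, marked=A C E F G
Mark B: refs=A, marked=A B C E F G
Unmarked (collected): D

Answer: A B C E F G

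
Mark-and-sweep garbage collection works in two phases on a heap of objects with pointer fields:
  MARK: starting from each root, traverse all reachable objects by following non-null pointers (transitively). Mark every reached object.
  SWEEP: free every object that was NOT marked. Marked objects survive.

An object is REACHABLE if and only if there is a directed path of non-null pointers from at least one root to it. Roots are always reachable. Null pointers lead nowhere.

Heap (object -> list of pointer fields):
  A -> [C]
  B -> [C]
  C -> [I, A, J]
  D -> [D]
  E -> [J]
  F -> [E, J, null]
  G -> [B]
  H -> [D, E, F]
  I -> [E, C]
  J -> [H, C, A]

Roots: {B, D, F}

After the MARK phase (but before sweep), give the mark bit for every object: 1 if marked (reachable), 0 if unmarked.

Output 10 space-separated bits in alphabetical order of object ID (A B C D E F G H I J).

Answer: 1 1 1 1 1 1 0 1 1 1

Derivation:
Roots: B D F
Mark B: refs=C, marked=B
Mark D: refs=D, marked=B D
Mark F: refs=E J null, marked=B D F
Mark C: refs=I A J, marked=B C D F
Mark E: refs=J, marked=B C D E F
Mark J: refs=H C A, marked=B C D E F J
Mark I: refs=E C, marked=B C D E F I J
Mark A: refs=C, marked=A B C D E F I J
Mark H: refs=D E F, marked=A B C D E F H I J
Unmarked (collected): G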